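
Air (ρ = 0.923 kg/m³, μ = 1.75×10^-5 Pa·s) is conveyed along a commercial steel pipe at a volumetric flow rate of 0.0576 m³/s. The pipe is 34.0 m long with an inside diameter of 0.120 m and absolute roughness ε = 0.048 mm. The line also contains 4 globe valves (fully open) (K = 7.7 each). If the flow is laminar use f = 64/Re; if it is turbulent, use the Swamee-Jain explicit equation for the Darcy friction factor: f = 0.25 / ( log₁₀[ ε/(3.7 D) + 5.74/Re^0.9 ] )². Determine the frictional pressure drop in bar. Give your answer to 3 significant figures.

Cross-sectional area A = πD²/4 = π(0.12)²/4 = 0.01131 m²; mean velocity V = Q/A = 0.0576/0.01131 = 5.093 m/s.
Reynolds number Re = ρVD/μ = 0.923 · 5.093 · 0.12 / 1.75e-05 = 3.223e+04.
Re > 4000 → turbulent. Relative roughness ε/D = 4.8e-05/0.12 = 0.0004. Swamee-Jain: f = 0.25/(log₁₀[0.0004/3.7 + 5.74/3.223e+04^0.9])² = 0.25/(log₁₀[0.000108 + 0.000503])² = 0.25/(-3.214)² = 0.0242.
Total minor-loss coefficient ΣK = 4·7.7 = 30.8.
ΔP = [f·L/D + ΣK]·(ρV²/2) = [0.0242·34/0.12 + 30.8]·(0.923·5.093²/2) = [6.857 + 30.8]·11.97 = 450.8 Pa.
ΔP = 450.8 Pa = 0.00451 bar.

ΔP ≈ 0.00451 bar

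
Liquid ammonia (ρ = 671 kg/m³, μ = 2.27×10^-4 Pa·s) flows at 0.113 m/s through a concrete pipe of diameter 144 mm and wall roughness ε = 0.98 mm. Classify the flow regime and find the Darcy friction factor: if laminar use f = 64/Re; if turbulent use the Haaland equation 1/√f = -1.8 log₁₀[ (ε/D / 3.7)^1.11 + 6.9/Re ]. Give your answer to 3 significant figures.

Re = ρVD/μ = 671·0.113·0.144/0.000227 = 4.81e+04.
Re > 4000 → turbulent. ε/D = 0.00098/0.144 = 0.00681; Haaland: 1/√f = -1.8 log₁₀[0.00092 + 0.000143] = 5.352, so f = 0.03491.

f ≈ 0.0349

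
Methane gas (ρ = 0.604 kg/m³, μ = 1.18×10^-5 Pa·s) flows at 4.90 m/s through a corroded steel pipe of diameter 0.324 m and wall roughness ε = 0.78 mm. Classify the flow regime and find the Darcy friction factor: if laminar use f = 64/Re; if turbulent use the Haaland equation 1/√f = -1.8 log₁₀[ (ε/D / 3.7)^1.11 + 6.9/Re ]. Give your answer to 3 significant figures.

f ≈ 0.0263

Re = ρVD/μ = 0.604·4.9·0.324/1.18e-05 = 8.126e+04.
Re > 4000 → turbulent. ε/D = 0.00078/0.324 = 0.00241; Haaland: 1/√f = -1.8 log₁₀[0.00029 + 8.49e-05] = 6.166, so f = 0.0263.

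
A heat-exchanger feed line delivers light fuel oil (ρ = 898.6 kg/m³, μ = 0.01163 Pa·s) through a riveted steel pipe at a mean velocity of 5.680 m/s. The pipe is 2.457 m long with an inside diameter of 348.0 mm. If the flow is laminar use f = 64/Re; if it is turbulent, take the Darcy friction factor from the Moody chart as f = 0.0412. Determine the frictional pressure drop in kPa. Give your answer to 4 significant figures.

Reynolds number Re = ρVD/μ = 898.6 · 5.68 · 0.348 / 0.0116 = 1.527e+05.
Re > 4000 → turbulent; use the Moody-chart value f = 0.0412.
Darcy-Weisbach: ΔP = f(L/D)(ρV²/2) = 0.0412·(2.457/0.348)·(898.6·5.68²/2) = 0.0412·7.06·1.45e+04 = 4217 Pa.
ΔP = 4217 Pa = 4.217 kPa.

ΔP ≈ 4.217 kPa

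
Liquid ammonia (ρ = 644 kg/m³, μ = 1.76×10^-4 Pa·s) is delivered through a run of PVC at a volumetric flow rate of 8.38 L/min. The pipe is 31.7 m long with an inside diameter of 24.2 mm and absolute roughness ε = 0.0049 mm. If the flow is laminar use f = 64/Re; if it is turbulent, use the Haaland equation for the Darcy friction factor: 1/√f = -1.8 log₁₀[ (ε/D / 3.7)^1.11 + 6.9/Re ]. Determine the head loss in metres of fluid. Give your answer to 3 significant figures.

h_f ≈ 0.150 m

Q = 8.38 L/min = 8.38/60000 = 0.0001397 m³/s.
Cross-sectional area A = πD²/4 = π(0.0242)²/4 = 0.00046 m²; mean velocity V = Q/A = 0.0001397/0.00046 = 0.3036 m/s.
Reynolds number Re = ρVD/μ = 644 · 0.3036 · 0.0242 / 0.000176 = 2.689e+04.
Re > 4000 → turbulent. Relative roughness ε/D = 4.9e-06/0.0242 = 0.000202. Haaland: 1/√f = -1.8 log₁₀[(0.000202/3.7)^1.11 + 6.9/2.689e+04] = -1.8 log₁₀[1.86e-05 + 0.000257] = 6.409, so f = 0.02435.
Darcy-Weisbach: ΔP = f(L/D)(ρV²/2) = 0.02435·(31.7/0.0242)·(644·0.3036²/2) = 0.02435·1310·29.69 = 946.9 Pa.
Head loss h_f = ΔP/(ρg) = 946.9/(644·9.81) = 0.150 m.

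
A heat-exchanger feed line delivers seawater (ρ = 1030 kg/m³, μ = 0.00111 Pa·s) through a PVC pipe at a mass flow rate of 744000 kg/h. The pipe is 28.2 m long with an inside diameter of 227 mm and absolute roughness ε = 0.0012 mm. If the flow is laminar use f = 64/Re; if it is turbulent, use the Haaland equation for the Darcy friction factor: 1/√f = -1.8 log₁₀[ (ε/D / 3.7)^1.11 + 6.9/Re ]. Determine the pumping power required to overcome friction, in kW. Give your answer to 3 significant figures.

P ≈ 3.66 kW

ṁ = 744000 kg/h = 744000/3600 = 206.7 kg/s.
A = πD²/4 = π(0.227)²/4 = 0.04047 m²; mean velocity V = ṁ/(ρA) = 206.7/(1030 · 0.04047) = 4.958 m/s.
Reynolds number Re = ρVD/μ = 1030 · 4.958 · 0.227 / 0.00111 = 1.044e+06.
Re > 4000 → turbulent. Relative roughness ε/D = 1.2e-06/0.227 = 5.29e-06. Haaland: 1/√f = -1.8 log₁₀[(5.29e-06/3.7)^1.11 + 6.9/1.044e+06] = -1.8 log₁₀[3.25e-07 + 6.61e-06] = 9.286, so f = 0.0116.
Darcy-Weisbach: ΔP = f(L/D)(ρV²/2) = 0.0116·(28.2/0.227)·(1030·4.958²/2) = 0.0116·124.2·1.266e+04 = 1.824e+04 Pa.
Q = ṁ/ρ = 206.7/1030 = 0.2006 m³/s.
Pumping power P = QΔP = 0.2006·1.824e+04 = 3659 W = 3.66 kW.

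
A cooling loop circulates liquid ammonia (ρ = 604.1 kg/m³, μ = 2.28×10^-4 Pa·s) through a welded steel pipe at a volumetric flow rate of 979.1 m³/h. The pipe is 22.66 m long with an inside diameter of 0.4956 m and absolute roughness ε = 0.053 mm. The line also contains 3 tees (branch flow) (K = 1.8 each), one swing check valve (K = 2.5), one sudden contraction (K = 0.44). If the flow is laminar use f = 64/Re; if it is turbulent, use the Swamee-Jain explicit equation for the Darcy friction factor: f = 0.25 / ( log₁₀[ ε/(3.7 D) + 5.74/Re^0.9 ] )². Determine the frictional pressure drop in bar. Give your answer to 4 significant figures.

ΔP ≈ 0.05365 bar

Q = 979.1 m³/h = 979.1/3600 = 0.272 m³/s.
Cross-sectional area A = πD²/4 = π(0.4956)²/4 = 0.1929 m²; mean velocity V = Q/A = 0.272/0.1929 = 1.41 m/s.
Reynolds number Re = ρVD/μ = 604.1 · 1.41 · 0.4956 / 0.000228 = 1.851e+06.
Re > 4000 → turbulent. Relative roughness ε/D = 5.3e-05/0.4956 = 0.000107. Swamee-Jain: f = 0.25/(log₁₀[0.000107/3.7 + 5.74/1.851e+06^0.9])² = 0.25/(log₁₀[2.89e-05 + 1.31e-05])² = 0.25/(-4.376)² = 0.01305.
Total minor-loss coefficient ΣK = 3·1.8 + 1·2.5 + 1·0.44 = 8.34.
ΔP = [f·L/D + ΣK]·(ρV²/2) = [0.01305·22.66/0.4956 + 8.34]·(604.1·1.41²/2) = [0.5968 + 8.34]·600.4 = 5365 Pa.
ΔP = 5365 Pa = 0.05365 bar.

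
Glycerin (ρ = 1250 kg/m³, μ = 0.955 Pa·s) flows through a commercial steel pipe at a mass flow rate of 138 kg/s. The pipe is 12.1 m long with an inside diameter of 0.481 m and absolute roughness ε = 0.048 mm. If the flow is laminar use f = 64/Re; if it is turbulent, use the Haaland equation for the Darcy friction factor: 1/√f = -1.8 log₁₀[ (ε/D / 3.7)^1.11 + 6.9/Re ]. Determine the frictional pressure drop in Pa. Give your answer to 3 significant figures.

ΔP ≈ 971 Pa

A = πD²/4 = π(0.481)²/4 = 0.1817 m²; mean velocity V = ṁ/(ρA) = 138/(1250 · 0.1817) = 0.6076 m/s.
Reynolds number Re = ρVD/μ = 1250 · 0.6076 · 0.481 / 0.955 = 382.5.
Re < 2300 → laminar flow, so f = 64/Re = 64/382.5 = 0.1673 (the turbulent correlation is not needed).
Darcy-Weisbach: ΔP = f(L/D)(ρV²/2) = 0.1673·(12.1/0.481)·(1250·0.6076²/2) = 0.1673·25.16·230.7 = 971 Pa.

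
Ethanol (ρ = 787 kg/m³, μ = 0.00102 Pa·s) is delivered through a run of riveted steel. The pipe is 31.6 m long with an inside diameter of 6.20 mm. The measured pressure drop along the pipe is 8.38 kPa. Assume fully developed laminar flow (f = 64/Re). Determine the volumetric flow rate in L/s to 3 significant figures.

Q ≈ 0.00943 L/s

For laminar flow, f = 64/Re with Re = ρVD/μ, so Darcy-Weisbach reduces to ΔP = 32μLV/D². Solving for V: V = ΔP·D²/(32μL) = 8380·(0.0062)²/(32·0.00102·31.6) = 0.3123 m/s.
Check: Re = ρVD/μ = 787·0.3123·0.0062/0.00102 = 1494 < 2300, so the laminar assumption holds.
Q = V·A = 0.3123·(π/4·0.0062²) = 9.429e-06 m³/s = 0.00943 L/s.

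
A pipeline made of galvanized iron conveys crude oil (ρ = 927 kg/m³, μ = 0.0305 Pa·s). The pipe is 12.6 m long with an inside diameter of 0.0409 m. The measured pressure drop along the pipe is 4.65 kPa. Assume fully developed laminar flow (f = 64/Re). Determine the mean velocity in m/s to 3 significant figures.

V ≈ 0.633 m/s

For laminar flow, f = 64/Re with Re = ρVD/μ, so Darcy-Weisbach reduces to ΔP = 32μLV/D². Solving for V: V = ΔP·D²/(32μL) = 4650·(0.0409)²/(32·0.0305·12.6) = 0.6325 m/s.
Check: Re = ρVD/μ = 927·0.6325·0.0409/0.0305 = 786.3 < 2300, so the laminar assumption holds.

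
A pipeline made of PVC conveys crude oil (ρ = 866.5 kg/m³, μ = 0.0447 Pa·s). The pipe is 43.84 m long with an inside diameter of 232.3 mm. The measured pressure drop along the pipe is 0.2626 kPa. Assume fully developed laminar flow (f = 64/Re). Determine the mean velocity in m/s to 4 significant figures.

V ≈ 0.2260 m/s

For laminar flow, f = 64/Re with Re = ρVD/μ, so Darcy-Weisbach reduces to ΔP = 32μLV/D². Solving for V: V = ΔP·D²/(32μL) = 262.6·(0.2323)²/(32·0.0447·43.84) = 0.226 m/s.
Check: Re = ρVD/μ = 866.5·0.226·0.2323/0.0447 = 1018 < 2300, so the laminar assumption holds.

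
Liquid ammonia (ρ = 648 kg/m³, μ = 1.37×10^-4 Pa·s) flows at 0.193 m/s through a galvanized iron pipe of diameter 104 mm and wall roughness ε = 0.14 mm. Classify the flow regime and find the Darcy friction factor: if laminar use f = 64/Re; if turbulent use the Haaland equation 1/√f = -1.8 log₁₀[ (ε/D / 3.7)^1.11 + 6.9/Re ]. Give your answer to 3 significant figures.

Re = ρVD/μ = 648·0.193·0.104/0.000137 = 9.494e+04.
Re > 4000 → turbulent. ε/D = 0.00014/0.104 = 0.00135; Haaland: 1/√f = -1.8 log₁₀[0.000152 + 7.27e-05] = 6.566, so f = 0.02319.

f ≈ 0.0232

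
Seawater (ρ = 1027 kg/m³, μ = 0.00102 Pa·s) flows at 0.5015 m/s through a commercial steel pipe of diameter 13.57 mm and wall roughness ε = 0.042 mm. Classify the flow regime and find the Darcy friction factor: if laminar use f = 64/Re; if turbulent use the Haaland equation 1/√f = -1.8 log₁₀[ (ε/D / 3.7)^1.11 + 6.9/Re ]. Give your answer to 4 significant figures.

f ≈ 0.03782

Re = ρVD/μ = 1027·0.5015·0.01357/0.00102 = 6852.
Re > 4000 → turbulent. ε/D = 4.2e-05/0.01357 = 0.0031; Haaland: 1/√f = -1.8 log₁₀[0.000384 + 0.00101] = 5.142, so f = 0.03782.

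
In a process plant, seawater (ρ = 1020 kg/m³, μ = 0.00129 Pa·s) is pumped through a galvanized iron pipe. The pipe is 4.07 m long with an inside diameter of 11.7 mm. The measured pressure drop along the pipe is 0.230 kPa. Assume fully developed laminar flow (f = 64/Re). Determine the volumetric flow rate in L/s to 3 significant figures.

Q ≈ 0.0201 L/s

For laminar flow, f = 64/Re with Re = ρVD/μ, so Darcy-Weisbach reduces to ΔP = 32μLV/D². Solving for V: V = ΔP·D²/(32μL) = 230·(0.0117)²/(32·0.00129·4.07) = 0.1874 m/s.
Check: Re = ρVD/μ = 1020·0.1874·0.0117/0.00129 = 1734 < 2300, so the laminar assumption holds.
Q = V·A = 0.1874·(π/4·0.0117²) = 2.015e-05 m³/s = 0.0201 L/s.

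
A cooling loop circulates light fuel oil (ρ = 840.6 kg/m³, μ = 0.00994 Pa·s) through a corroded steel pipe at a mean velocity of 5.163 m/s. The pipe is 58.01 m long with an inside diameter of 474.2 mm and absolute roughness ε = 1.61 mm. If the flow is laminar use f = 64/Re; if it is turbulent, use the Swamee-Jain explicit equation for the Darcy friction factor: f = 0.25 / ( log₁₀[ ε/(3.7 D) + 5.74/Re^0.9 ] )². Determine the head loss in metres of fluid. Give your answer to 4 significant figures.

Reynolds number Re = ρVD/μ = 840.6 · 5.163 · 0.4742 / 0.00994 = 2.07e+05.
Re > 4000 → turbulent. Relative roughness ε/D = 0.00161/0.4742 = 0.0034. Swamee-Jain: f = 0.25/(log₁₀[0.0034/3.7 + 5.74/2.07e+05^0.9])² = 0.25/(log₁₀[0.000918 + 9.43e-05])² = 0.25/(-2.995)² = 0.02787.
Darcy-Weisbach: ΔP = f(L/D)(ρV²/2) = 0.02787·(58.01/0.4742)·(840.6·5.163²/2) = 0.02787·122.3·1.12e+04 = 3.82e+04 Pa.
Head loss h_f = ΔP/(ρg) = 3.82e+04/(840.6·9.81) = 4.633 m.

h_f ≈ 4.633 m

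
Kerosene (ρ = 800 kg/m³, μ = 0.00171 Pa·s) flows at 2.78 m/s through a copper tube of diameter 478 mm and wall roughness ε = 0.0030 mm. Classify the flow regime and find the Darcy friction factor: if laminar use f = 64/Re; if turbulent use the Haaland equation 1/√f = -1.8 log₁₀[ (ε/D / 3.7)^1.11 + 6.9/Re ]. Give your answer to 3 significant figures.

Re = ρVD/μ = 800·2.78·0.478/0.00171 = 6.217e+05.
Re > 4000 → turbulent. ε/D = 3e-06/0.478 = 6.28e-06; Haaland: 1/√f = -1.8 log₁₀[3.93e-07 + 1.11e-05] = 8.891, so f = 0.01265.

f ≈ 0.0126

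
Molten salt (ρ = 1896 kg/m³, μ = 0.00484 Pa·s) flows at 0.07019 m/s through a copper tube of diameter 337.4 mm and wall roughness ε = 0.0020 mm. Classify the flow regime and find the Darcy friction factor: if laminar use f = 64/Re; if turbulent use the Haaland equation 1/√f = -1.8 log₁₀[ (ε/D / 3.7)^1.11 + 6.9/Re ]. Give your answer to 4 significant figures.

Re = ρVD/μ = 1896·0.07019·0.3374/0.00484 = 9277.
Re > 4000 → turbulent. ε/D = 2e-06/0.3374 = 5.93e-06; Haaland: 1/√f = -1.8 log₁₀[3.69e-07 + 0.000744] = 5.631, so f = 0.03154.

f ≈ 0.03154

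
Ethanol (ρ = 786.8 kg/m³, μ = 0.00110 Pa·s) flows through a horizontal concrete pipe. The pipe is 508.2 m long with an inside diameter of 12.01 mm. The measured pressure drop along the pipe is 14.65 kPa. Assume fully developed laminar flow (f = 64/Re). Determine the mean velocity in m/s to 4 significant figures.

V ≈ 0.1181 m/s

For laminar flow, f = 64/Re with Re = ρVD/μ, so Darcy-Weisbach reduces to ΔP = 32μLV/D². Solving for V: V = ΔP·D²/(32μL) = 1.465e+04·(0.01201)²/(32·0.0011·508.2) = 0.1181 m/s.
Check: Re = ρVD/μ = 786.8·0.1181·0.01201/0.0011 = 1015 < 2300, so the laminar assumption holds.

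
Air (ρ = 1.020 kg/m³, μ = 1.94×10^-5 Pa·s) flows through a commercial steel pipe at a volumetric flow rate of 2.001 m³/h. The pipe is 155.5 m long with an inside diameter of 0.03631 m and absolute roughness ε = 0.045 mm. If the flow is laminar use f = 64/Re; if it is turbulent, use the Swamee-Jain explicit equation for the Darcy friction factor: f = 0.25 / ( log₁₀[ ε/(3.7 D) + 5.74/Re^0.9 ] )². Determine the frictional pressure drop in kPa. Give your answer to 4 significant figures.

ΔP ≈ 0.03930 kPa

Q = 2.001 m³/h = 2.001/3600 = 0.0005558 m³/s.
Cross-sectional area A = πD²/4 = π(0.03631)²/4 = 0.001035 m²; mean velocity V = Q/A = 0.0005558/0.001035 = 0.5368 m/s.
Reynolds number Re = ρVD/μ = 1.02 · 0.5368 · 0.03631 / 1.94e-05 = 1025.
Re < 2300 → laminar flow, so f = 64/Re = 64/1025 = 0.06245 (the turbulent correlation is not needed).
Darcy-Weisbach: ΔP = f(L/D)(ρV²/2) = 0.06245·(155.5/0.03631)·(1.02·0.5368²/2) = 0.06245·4283·0.147 = 39.3 Pa.
ΔP = 39.3 Pa = 0.03930 kPa.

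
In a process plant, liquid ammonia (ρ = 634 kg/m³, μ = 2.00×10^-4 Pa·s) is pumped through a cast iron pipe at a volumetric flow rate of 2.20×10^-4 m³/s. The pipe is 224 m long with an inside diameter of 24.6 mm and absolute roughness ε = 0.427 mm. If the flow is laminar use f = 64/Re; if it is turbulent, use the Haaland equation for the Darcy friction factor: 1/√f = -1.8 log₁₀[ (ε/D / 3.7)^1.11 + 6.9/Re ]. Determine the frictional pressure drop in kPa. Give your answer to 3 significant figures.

ΔP ≈ 29.3 kPa

Cross-sectional area A = πD²/4 = π(0.0246)²/4 = 0.0004753 m²; mean velocity V = Q/A = 0.00022/0.0004753 = 0.4629 m/s.
Reynolds number Re = ρVD/μ = 634 · 0.4629 · 0.0246 / 0.0002 = 3.61e+04.
Re > 4000 → turbulent. Relative roughness ε/D = 0.000427/0.0246 = 0.0174. Haaland: 1/√f = -1.8 log₁₀[(0.0174/3.7)^1.11 + 6.9/3.61e+04] = -1.8 log₁₀[0.0026 + 0.000191] = 4.597, so f = 0.04731.
Darcy-Weisbach: ΔP = f(L/D)(ρV²/2) = 0.04731·(224/0.0246)·(634·0.4629²/2) = 0.04731·9106·67.92 = 2.926e+04 Pa.
ΔP = 2.926e+04 Pa = 29.3 kPa.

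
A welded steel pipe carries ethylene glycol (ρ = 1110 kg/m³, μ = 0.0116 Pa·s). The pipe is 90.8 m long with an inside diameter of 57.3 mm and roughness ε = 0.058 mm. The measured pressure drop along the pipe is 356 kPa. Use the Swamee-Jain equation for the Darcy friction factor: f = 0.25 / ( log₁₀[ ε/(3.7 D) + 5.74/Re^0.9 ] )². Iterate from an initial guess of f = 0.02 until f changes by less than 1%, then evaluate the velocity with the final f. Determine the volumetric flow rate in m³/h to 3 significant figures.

Rearranging Darcy-Weisbach: V = √(2·ΔP·D/(f·L·ρ)). With ε/D = 5.8e-05/0.0573 = 0.00101, iterate starting from f = 0.02:
  f = 0.02 → V = √(2·3.56e+05·0.0573/(0.02·90.8·1110)) = 4.499 m/s; Re = ρVD/μ = 2.467e+04; f → 0.02706
  f = 0.02706 → V = 3.867 m/s; Re = 2.121e+04; f → 0.02783
  f = 0.02783 → V = 3.814 m/s; Re = 2.091e+04; f → 0.0279
Converged (Δf/f < 1%). With the final f = 0.0279: V = √(2·3.56e+05·0.0573/(0.0279·90.8·1110)) = 3.809 m/s.
Q = V·A = 3.809·(π/4·0.0573²) = 0.009821 m³/s = 35.4 m³/h.

Q ≈ 35.4 m³/h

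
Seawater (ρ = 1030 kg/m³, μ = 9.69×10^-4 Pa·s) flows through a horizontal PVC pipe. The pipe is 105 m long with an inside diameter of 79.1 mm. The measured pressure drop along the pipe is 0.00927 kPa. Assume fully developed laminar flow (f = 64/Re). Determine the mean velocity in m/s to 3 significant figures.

V ≈ 0.0178 m/s

For laminar flow, f = 64/Re with Re = ρVD/μ, so Darcy-Weisbach reduces to ΔP = 32μLV/D². Solving for V: V = ΔP·D²/(32μL) = 9.27·(0.0791)²/(32·0.000969·105) = 0.01781 m/s.
Check: Re = ρVD/μ = 1030·0.01781·0.0791/0.000969 = 1498 < 2300, so the laminar assumption holds.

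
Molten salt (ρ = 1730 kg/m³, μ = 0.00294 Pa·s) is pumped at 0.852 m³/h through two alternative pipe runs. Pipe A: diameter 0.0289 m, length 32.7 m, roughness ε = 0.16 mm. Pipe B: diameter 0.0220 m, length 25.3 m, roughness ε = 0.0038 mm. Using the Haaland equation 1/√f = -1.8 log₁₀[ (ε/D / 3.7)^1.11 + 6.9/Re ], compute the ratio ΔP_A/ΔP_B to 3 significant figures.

ΔP_A/ΔP_B ≈ 0.415

Pipe A: V = Q/A = 0.0002367/0.000656 = 0.3608 m/s; Re = 6135; ε/D = 0.00554; Haaland → f = 0.04137; ΔP_A = f(L/D)(ρV²/2) = 5271 Pa.
Pipe B: V = Q/A = 0.0002367/0.0003801 = 0.6226 m/s; Re = 8060; ε/D = 0.000173; Haaland → f = 0.03297; ΔP_B = f(L/D)(ρV²/2) = 1.271e+04 Pa.
ΔP_A/ΔP_B = 5271/1.271e+04 = 0.415.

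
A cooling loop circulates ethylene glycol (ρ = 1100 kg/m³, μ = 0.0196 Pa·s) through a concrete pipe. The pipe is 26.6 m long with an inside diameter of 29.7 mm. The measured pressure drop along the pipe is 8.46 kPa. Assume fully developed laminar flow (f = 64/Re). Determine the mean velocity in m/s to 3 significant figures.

V ≈ 0.447 m/s

For laminar flow, f = 64/Re with Re = ρVD/μ, so Darcy-Weisbach reduces to ΔP = 32μLV/D². Solving for V: V = ΔP·D²/(32μL) = 8460·(0.0297)²/(32·0.0196·26.6) = 0.4473 m/s.
Check: Re = ρVD/μ = 1100·0.4473·0.0297/0.0196 = 745.6 < 2300, so the laminar assumption holds.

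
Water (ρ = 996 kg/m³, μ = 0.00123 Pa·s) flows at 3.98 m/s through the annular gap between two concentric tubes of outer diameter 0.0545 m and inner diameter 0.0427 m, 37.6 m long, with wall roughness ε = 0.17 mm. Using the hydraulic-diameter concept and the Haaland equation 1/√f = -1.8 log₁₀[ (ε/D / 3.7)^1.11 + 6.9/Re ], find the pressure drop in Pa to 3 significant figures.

Hydraulic diameter D_h = 4A/P = D_o - D_i = 0.0545 - 0.0427 = 0.0118 m.
Re = ρVD_h/μ = 996·3.98·0.0118/0.00123 = 3.803e+04.
ε/D_h = 0.00017/0.0118 = 0.0144; Haaland gives 1/√f = -1.8 log₁₀[0.00211+0.000181] = 4.75, so f = 0.04432.
ΔP = f(L/D_h)(ρV²/2) = 0.04432·37.6/0.0118·7889 = 1.114e+06 Pa.

ΔP ≈ 1.11×10^6 Pa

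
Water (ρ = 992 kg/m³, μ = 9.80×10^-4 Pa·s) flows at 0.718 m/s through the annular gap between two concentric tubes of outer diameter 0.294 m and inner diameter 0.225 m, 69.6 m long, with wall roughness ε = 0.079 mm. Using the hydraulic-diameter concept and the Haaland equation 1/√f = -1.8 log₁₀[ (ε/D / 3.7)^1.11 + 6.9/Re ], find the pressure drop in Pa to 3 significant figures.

Hydraulic diameter D_h = 4A/P = D_o - D_i = 0.294 - 0.225 = 0.069 m.
Re = ρVD_h/μ = 992·0.718·0.069/0.00098 = 5.015e+04.
ε/D_h = 7.9e-05/0.069 = 0.00114; Haaland gives 1/√f = -1.8 log₁₀[0.000127+0.000138] = 6.439, so f = 0.02412.
ΔP = f(L/D_h)(ρV²/2) = 0.02412·69.6/0.069·255.7 = 6221 Pa.

ΔP ≈ 6220 Pa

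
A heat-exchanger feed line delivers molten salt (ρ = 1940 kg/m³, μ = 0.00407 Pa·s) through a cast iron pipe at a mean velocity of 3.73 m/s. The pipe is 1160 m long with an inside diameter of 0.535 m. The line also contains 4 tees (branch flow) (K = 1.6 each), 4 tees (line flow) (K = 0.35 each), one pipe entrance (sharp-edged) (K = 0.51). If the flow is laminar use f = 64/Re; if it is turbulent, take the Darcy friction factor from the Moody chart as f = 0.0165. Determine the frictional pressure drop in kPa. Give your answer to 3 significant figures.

Reynolds number Re = ρVD/μ = 1940 · 3.73 · 0.535 / 0.00407 = 9.512e+05.
Re > 4000 → turbulent; use the Moody-chart value f = 0.0165.
Total minor-loss coefficient ΣK = 4·1.6 + 4·0.35 + 1·0.51 = 8.31.
ΔP = [f·L/D + ΣK]·(ρV²/2) = [0.0165·1160/0.535 + 8.31]·(1940·3.73²/2) = [35.78 + 8.31]·1.35e+04 = 5.95e+05 Pa.
ΔP = 5.95e+05 Pa = 595 kPa.

ΔP ≈ 595 kPa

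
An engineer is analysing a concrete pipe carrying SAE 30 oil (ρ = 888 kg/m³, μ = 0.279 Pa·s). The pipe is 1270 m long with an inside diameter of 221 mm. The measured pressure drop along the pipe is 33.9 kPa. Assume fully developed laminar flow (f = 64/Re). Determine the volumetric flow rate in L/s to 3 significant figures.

Q ≈ 5.60 L/s

For laminar flow, f = 64/Re with Re = ρVD/μ, so Darcy-Weisbach reduces to ΔP = 32μLV/D². Solving for V: V = ΔP·D²/(32μL) = 3.39e+04·(0.221)²/(32·0.279·1270) = 0.146 m/s.
Check: Re = ρVD/μ = 888·0.146·0.221/0.279 = 102.7 < 2300, so the laminar assumption holds.
Q = V·A = 0.146·(π/4·0.221²) = 0.005601 m³/s = 5.60 L/s.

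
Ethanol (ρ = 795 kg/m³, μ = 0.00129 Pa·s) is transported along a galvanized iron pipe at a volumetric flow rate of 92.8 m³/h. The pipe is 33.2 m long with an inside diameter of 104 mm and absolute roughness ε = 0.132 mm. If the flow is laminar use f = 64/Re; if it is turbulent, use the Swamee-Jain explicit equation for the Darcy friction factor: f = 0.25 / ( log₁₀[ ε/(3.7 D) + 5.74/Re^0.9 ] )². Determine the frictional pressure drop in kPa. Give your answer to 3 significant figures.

Q = 92.8 m³/h = 92.8/3600 = 0.02578 m³/s.
Cross-sectional area A = πD²/4 = π(0.104)²/4 = 0.008495 m²; mean velocity V = Q/A = 0.02578/0.008495 = 3.035 m/s.
Reynolds number Re = ρVD/μ = 795 · 3.035 · 0.104 / 0.00129 = 1.945e+05.
Re > 4000 → turbulent. Relative roughness ε/D = 0.000132/0.104 = 0.00127. Swamee-Jain: f = 0.25/(log₁₀[0.00127/3.7 + 5.74/1.945e+05^0.9])² = 0.25/(log₁₀[0.000343 + 9.97e-05])² = 0.25/(-3.354)² = 0.02223.
Darcy-Weisbach: ΔP = f(L/D)(ρV²/2) = 0.02223·(33.2/0.104)·(795·3.035²/2) = 0.02223·319.2·3660 = 2.597e+04 Pa.
ΔP = 2.597e+04 Pa = 26.0 kPa.

ΔP ≈ 26.0 kPa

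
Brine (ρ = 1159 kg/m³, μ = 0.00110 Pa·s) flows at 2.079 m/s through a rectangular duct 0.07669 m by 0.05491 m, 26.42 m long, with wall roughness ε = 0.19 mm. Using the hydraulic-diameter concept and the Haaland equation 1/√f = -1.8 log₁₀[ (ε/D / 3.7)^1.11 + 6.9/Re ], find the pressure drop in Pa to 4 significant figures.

ΔP ≈ 27910 Pa

Hydraulic diameter D_h = 4A/P = 4·(0.07669·0.05491)/(2·(0.07669+0.05491)) = 0.01684/0.2632 = 0.064 m.
Re = ρVD_h/μ = 1159·2.079·0.064/0.0011 = 1.402e+05.
ε/D_h = 0.00019/0.064 = 0.00297; Haaland gives 1/√f = -1.8 log₁₀[0.000366+4.92e-05] = 6.086, so f = 0.02699.
ΔP = f(L/D_h)(ρV²/2) = 0.02699·26.42/0.064·2505 = 2.791e+04 Pa.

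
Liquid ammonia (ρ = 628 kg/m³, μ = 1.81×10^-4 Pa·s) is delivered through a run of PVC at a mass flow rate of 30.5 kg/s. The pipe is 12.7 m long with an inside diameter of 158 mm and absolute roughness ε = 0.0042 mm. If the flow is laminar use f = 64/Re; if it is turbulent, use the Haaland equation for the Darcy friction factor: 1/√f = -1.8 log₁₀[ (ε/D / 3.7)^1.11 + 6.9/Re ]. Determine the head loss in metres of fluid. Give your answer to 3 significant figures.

h_f ≈ 0.292 m

A = πD²/4 = π(0.158)²/4 = 0.01961 m²; mean velocity V = ṁ/(ρA) = 30.5/(628 · 0.01961) = 2.477 m/s.
Reynolds number Re = ρVD/μ = 628 · 2.477 · 0.158 / 0.000181 = 1.358e+06.
Re > 4000 → turbulent. Relative roughness ε/D = 4.2e-06/0.158 = 2.66e-05. Haaland: 1/√f = -1.8 log₁₀[(2.66e-05/3.7)^1.11 + 6.9/1.358e+06] = -1.8 log₁₀[1.95e-06 + 5.08e-06] = 9.275, so f = 0.01162.
Darcy-Weisbach: ΔP = f(L/D)(ρV²/2) = 0.01162·(12.7/0.158)·(628·2.477²/2) = 0.01162·80.38·1927 = 1800 Pa.
Head loss h_f = ΔP/(ρg) = 1800/(628·9.81) = 0.292 m.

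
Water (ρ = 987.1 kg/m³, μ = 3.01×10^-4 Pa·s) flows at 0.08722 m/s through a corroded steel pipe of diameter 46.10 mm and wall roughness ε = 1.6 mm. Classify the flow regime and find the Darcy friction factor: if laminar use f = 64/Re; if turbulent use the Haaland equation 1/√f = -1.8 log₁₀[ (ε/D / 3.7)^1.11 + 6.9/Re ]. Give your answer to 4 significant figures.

Re = ρVD/μ = 987.1·0.08722·0.0461/0.000301 = 1.319e+04.
Re > 4000 → turbulent. ε/D = 0.0016/0.0461 = 0.0347; Haaland: 1/√f = -1.8 log₁₀[0.00561 + 0.000523] = 3.982, so f = 0.06307.

f ≈ 0.06307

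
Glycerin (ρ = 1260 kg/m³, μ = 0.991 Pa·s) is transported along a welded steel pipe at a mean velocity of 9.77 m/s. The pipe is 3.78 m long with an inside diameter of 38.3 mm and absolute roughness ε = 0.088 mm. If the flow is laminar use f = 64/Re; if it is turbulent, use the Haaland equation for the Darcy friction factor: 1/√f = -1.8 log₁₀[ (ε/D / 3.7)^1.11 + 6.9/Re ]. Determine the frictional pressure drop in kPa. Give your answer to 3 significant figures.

Reynolds number Re = ρVD/μ = 1260 · 9.77 · 0.0383 / 0.991 = 475.8.
Re < 2300 → laminar flow, so f = 64/Re = 64/475.8 = 0.1345 (the turbulent correlation is not needed).
Darcy-Weisbach: ΔP = f(L/D)(ρV²/2) = 0.1345·(3.78/0.0383)·(1260·9.77²/2) = 0.1345·98.69·6.014e+04 = 7.984e+05 Pa.
ΔP = 7.984e+05 Pa = 798 kPa.

ΔP ≈ 798 kPa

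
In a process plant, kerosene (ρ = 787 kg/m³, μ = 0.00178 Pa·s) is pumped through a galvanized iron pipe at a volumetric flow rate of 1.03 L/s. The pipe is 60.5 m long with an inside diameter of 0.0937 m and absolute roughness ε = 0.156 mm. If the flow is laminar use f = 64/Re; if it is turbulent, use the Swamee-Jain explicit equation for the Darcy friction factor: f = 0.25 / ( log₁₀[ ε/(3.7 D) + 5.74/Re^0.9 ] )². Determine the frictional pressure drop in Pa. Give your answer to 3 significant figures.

Q = 1.03 L/s = 1.03/1000 = 0.00103 m³/s.
Cross-sectional area A = πD²/4 = π(0.0937)²/4 = 0.006896 m²; mean velocity V = Q/A = 0.00103/0.006896 = 0.1494 m/s.
Reynolds number Re = ρVD/μ = 787 · 0.1494 · 0.0937 / 0.00178 = 6188.
Re > 4000 → turbulent. Relative roughness ε/D = 0.000156/0.0937 = 0.00166. Swamee-Jain: f = 0.25/(log₁₀[0.00166/3.7 + 5.74/6188^0.9])² = 0.25/(log₁₀[0.00045 + 0.00222])² = 0.25/(-2.573)² = 0.03775.
Darcy-Weisbach: ΔP = f(L/D)(ρV²/2) = 0.03775·(60.5/0.0937)·(787·0.1494²/2) = 0.03775·645.7·8.78 = 214 Pa.

ΔP ≈ 214 Pa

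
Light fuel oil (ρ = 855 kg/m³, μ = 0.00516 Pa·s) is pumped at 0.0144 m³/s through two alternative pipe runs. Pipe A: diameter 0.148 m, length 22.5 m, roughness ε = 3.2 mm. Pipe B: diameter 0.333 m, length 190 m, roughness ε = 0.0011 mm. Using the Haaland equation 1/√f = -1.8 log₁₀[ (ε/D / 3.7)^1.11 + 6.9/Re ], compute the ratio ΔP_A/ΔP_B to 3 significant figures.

Pipe A: V = Q/A = 0.0144/0.0172 = 0.837 m/s; Re = 2.053e+04; ε/D = 0.0216; Haaland → f = 0.05197; ΔP_A = f(L/D)(ρV²/2) = 2366 Pa.
Pipe B: V = Q/A = 0.0144/0.08709 = 0.1653 m/s; Re = 9123; ε/D = 3.3e-06; Haaland → f = 0.03168; ΔP_B = f(L/D)(ρV²/2) = 211.3 Pa.
ΔP_A/ΔP_B = 2366/211.3 = 11.2.

ΔP_A/ΔP_B ≈ 11.2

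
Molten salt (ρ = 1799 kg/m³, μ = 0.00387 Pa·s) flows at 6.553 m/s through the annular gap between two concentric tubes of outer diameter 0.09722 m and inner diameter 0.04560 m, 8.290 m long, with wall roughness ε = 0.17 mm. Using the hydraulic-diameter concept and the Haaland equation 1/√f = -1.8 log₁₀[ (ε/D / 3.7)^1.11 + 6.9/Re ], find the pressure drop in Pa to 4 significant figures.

Hydraulic diameter D_h = 4A/P = D_o - D_i = 0.09722 - 0.0456 = 0.05162 m.
Re = ρVD_h/μ = 1799·6.553·0.05162/0.00387 = 1.572e+05.
ε/D_h = 0.00017/0.05162 = 0.00329; Haaland gives 1/√f = -1.8 log₁₀[0.000411+4.39e-05] = 6.016, so f = 0.02763.
ΔP = f(L/D_h)(ρV²/2) = 0.02763·8.29/0.05162·3.863e+04 = 1.714e+05 Pa.

ΔP ≈ 171400 Pa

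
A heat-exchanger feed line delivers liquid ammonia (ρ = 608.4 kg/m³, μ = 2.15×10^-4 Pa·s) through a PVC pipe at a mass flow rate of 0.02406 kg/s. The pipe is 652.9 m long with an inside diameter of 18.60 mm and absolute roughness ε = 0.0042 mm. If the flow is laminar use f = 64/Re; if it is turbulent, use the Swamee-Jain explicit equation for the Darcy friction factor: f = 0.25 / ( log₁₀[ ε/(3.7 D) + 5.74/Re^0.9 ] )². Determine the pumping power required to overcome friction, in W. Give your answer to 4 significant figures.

P ≈ 0.3017 W

A = πD²/4 = π(0.0186)²/4 = 0.0002717 m²; mean velocity V = ṁ/(ρA) = 0.02406/(608.4 · 0.0002717) = 0.1455 m/s.
Reynolds number Re = ρVD/μ = 608.4 · 0.1455 · 0.0186 / 0.000215 = 7660.
Re > 4000 → turbulent. Relative roughness ε/D = 4.2e-06/0.0186 = 0.000226. Swamee-Jain: f = 0.25/(log₁₀[0.000226/3.7 + 5.74/7660^0.9])² = 0.25/(log₁₀[6.1e-05 + 0.00183])² = 0.25/(-2.723)² = 0.03372.
Darcy-Weisbach: ΔP = f(L/D)(ρV²/2) = 0.03372·(652.9/0.0186)·(608.4·0.1455²/2) = 0.03372·3.51e+04·6.444 = 7628 Pa.
Q = ṁ/ρ = 0.02406/608.4 = 3.955e-05 m³/s.
Pumping power P = QΔP = 3.955e-05·7628 = 0.30166 W = 0.3017 W.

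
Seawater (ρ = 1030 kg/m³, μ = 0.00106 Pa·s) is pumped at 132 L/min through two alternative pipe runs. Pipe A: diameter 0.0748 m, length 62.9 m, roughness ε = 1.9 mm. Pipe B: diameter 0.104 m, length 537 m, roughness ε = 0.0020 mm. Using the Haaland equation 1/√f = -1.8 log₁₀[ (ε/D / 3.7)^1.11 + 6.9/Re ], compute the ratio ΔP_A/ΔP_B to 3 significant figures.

Pipe A: V = Q/A = 0.0022/0.004394 = 0.5006 m/s; Re = 3.639e+04; ε/D = 0.0254; Haaland → f = 0.05444; ΔP_A = f(L/D)(ρV²/2) = 5909 Pa.
Pipe B: V = Q/A = 0.0022/0.008495 = 0.259 m/s; Re = 2.617e+04; ε/D = 1.92e-05; Haaland → f = 0.02413; ΔP_B = f(L/D)(ρV²/2) = 4303 Pa.
ΔP_A/ΔP_B = 5909/4303 = 1.37.

ΔP_A/ΔP_B ≈ 1.37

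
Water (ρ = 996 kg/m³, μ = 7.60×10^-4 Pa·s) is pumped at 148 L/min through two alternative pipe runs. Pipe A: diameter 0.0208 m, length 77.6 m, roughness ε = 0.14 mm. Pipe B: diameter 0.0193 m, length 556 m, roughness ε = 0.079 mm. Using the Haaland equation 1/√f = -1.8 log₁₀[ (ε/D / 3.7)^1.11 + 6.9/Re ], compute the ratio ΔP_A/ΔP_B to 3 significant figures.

Pipe A: V = Q/A = 0.002467/0.0003398 = 7.259 m/s; Re = 1.979e+05; ε/D = 0.00673; Haaland → f = 0.03372; ΔP_A = f(L/D)(ρV²/2) = 3.302e+06 Pa.
Pipe B: V = Q/A = 0.002467/0.0002926 = 8.432 m/s; Re = 2.133e+05; ε/D = 0.00409; Haaland → f = 0.02913; ΔP_B = f(L/D)(ρV²/2) = 2.971e+07 Pa.
ΔP_A/ΔP_B = 3.302e+06/2.971e+07 = 0.111.

ΔP_A/ΔP_B ≈ 0.111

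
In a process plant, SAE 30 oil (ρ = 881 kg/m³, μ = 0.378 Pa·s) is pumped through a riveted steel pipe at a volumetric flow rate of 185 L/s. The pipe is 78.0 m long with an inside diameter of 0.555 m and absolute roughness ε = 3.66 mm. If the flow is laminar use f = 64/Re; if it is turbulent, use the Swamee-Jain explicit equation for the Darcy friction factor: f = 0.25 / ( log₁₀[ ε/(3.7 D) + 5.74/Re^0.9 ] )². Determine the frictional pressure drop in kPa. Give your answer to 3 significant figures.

ΔP ≈ 2.34 kPa

Q = 185 L/s = 185/1000 = 0.185 m³/s.
Cross-sectional area A = πD²/4 = π(0.555)²/4 = 0.2419 m²; mean velocity V = Q/A = 0.185/0.2419 = 0.7647 m/s.
Reynolds number Re = ρVD/μ = 881 · 0.7647 · 0.555 / 0.378 = 989.2.
Re < 2300 → laminar flow, so f = 64/Re = 64/989.2 = 0.0647 (the turbulent correlation is not needed).
Darcy-Weisbach: ΔP = f(L/D)(ρV²/2) = 0.0647·(78/0.555)·(881·0.7647²/2) = 0.0647·140.5·257.6 = 2342 Pa.
ΔP = 2342 Pa = 2.34 kPa.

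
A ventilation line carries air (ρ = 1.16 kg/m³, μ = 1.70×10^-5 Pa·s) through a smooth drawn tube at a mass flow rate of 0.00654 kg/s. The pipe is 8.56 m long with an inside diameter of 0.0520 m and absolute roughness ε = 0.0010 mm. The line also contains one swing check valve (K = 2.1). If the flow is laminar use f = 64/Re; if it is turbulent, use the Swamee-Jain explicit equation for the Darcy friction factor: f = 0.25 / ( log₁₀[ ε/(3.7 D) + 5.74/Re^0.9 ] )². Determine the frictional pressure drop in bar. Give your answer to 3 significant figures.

ΔP ≈ 2.98×10^-4 bar

A = πD²/4 = π(0.052)²/4 = 0.002124 m²; mean velocity V = ṁ/(ρA) = 0.00654/(1.16 · 0.002124) = 2.655 m/s.
Reynolds number Re = ρVD/μ = 1.16 · 2.655 · 0.052 / 1.7e-05 = 9420.
Re > 4000 → turbulent. Relative roughness ε/D = 1e-06/0.052 = 1.92e-05. Swamee-Jain: f = 0.25/(log₁₀[1.92e-05/3.7 + 5.74/9420^0.9])² = 0.25/(log₁₀[5.2e-06 + 0.00152])² = 0.25/(-2.816)² = 0.03152.
Total minor-loss coefficient ΣK = 1·2.1 = 2.1.
ΔP = [f·L/D + ΣK]·(ρV²/2) = [0.03152·8.56/0.052 + 2.1]·(1.16·2.655²/2) = [5.189 + 2.1]·4.088 = 29.79 Pa.
ΔP = 29.79 Pa = 2.98×10^-4 bar.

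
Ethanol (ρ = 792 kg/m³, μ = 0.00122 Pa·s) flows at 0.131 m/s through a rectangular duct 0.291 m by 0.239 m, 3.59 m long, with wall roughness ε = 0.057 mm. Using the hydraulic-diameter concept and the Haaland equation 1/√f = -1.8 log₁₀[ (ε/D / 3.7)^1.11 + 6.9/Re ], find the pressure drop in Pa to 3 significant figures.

ΔP ≈ 2.37 Pa

Hydraulic diameter D_h = 4A/P = 4·(0.291·0.239)/(2·(0.291+0.239)) = 0.2782/1.06 = 0.2624 m.
Re = ρVD_h/μ = 792·0.131·0.2624/0.00122 = 2.232e+04.
ε/D_h = 5.7e-05/0.2624 = 0.000217; Haaland gives 1/√f = -1.8 log₁₀[2.01e-05+0.000309] = 6.268, so f = 0.02545.
ΔP = f(L/D_h)(ρV²/2) = 0.02545·3.59/0.2624·6.796 = 2.366 Pa.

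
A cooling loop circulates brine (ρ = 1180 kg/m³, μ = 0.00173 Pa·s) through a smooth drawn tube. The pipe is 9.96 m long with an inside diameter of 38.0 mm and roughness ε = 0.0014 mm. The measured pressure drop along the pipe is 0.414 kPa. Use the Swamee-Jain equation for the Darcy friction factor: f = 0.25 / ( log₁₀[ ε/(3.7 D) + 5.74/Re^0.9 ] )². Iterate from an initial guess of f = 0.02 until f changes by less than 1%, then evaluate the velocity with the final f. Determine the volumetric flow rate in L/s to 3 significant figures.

Q ≈ 0.319 L/s

Rearranging Darcy-Weisbach: V = √(2·ΔP·D/(f·L·ρ)). With ε/D = 1.4e-06/0.038 = 3.68e-05, iterate starting from f = 0.02:
  f = 0.02 → V = √(2·414·0.038/(0.02·9.96·1180)) = 0.3659 m/s; Re = ρVD/μ = 9483; f → 0.03149
  f = 0.03149 → V = 0.2916 m/s; Re = 7557; f → 0.03356
  f = 0.03356 → V = 0.2824 m/s; Re = 7320; f → 0.03387
Converged (Δf/f < 1%). With the final f = 0.03387: V = √(2·414·0.038/(0.03387·9.96·1180)) = 0.2812 m/s.
Q = V·A = 0.2812·(π/4·0.038²) = 0.0003189 m³/s = 0.319 L/s.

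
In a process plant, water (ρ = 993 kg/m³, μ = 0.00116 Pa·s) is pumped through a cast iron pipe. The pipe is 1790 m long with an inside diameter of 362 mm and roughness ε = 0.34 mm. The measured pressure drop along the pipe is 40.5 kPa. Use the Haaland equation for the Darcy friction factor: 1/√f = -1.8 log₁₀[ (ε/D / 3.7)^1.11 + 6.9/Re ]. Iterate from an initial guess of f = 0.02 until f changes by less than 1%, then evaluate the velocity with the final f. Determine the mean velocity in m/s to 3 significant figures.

V ≈ 0.901 m/s

Rearranging Darcy-Weisbach: V = √(2·ΔP·D/(f·L·ρ)). With ε/D = 0.00034/0.362 = 0.000939, iterate starting from f = 0.02:
  f = 0.02 → V = √(2·4.05e+04·0.362/(0.02·1790·993)) = 0.9082 m/s; Re = ρVD/μ = 2.814e+05; f → 0.02032
  f = 0.02032 → V = 0.9011 m/s; Re = 2.792e+05; f → 0.02033
Converged (Δf/f < 1%). With the final f = 0.02033: V = √(2·4.05e+04·0.362/(0.02033·1790·993)) = 0.9009 m/s.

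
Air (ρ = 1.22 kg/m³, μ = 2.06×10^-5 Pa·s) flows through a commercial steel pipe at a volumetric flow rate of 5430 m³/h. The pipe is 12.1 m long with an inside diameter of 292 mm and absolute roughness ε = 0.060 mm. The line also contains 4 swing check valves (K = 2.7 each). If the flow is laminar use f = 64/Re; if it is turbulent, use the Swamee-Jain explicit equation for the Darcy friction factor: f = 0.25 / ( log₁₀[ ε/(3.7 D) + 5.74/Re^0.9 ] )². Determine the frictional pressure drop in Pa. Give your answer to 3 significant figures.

Q = 5430 m³/h = 5430/3600 = 1.508 m³/s.
Cross-sectional area A = πD²/4 = π(0.292)²/4 = 0.06697 m²; mean velocity V = Q/A = 1.508/0.06697 = 22.52 m/s.
Reynolds number Re = ρVD/μ = 1.22 · 22.52 · 0.292 / 2.06e-05 = 3.895e+05.
Re > 4000 → turbulent. Relative roughness ε/D = 6e-05/0.292 = 0.000205. Swamee-Jain: f = 0.25/(log₁₀[0.000205/3.7 + 5.74/3.895e+05^0.9])² = 0.25/(log₁₀[5.55e-05 + 5.34e-05])² = 0.25/(-3.963)² = 0.01592.
Total minor-loss coefficient ΣK = 4·2.7 = 10.8.
ΔP = [f·L/D + ΣK]·(ρV²/2) = [0.01592·12.1/0.292 + 10.8]·(1.22·22.52²/2) = [0.6597 + 10.8]·309.5 = 3546 Pa.

ΔP ≈ 3550 Pa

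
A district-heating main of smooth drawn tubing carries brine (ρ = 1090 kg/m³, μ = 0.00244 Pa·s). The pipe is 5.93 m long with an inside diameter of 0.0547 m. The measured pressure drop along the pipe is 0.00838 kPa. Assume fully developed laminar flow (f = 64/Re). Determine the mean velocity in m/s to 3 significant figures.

V ≈ 0.0542 m/s

For laminar flow, f = 64/Re with Re = ρVD/μ, so Darcy-Weisbach reduces to ΔP = 32μLV/D². Solving for V: V = ΔP·D²/(32μL) = 8.38·(0.0547)²/(32·0.00244·5.93) = 0.05415 m/s.
Check: Re = ρVD/μ = 1090·0.05415·0.0547/0.00244 = 1323 < 2300, so the laminar assumption holds.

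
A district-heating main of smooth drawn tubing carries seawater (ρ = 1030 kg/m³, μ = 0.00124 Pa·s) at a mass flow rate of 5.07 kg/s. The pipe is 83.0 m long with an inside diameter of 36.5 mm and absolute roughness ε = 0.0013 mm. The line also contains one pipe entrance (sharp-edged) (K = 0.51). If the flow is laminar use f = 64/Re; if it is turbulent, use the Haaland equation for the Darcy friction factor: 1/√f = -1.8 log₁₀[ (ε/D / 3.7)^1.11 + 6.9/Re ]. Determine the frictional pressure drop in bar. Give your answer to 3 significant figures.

ΔP ≈ 4.40 bar

A = πD²/4 = π(0.0365)²/4 = 0.001046 m²; mean velocity V = ṁ/(ρA) = 5.07/(1030 · 0.001046) = 4.704 m/s.
Reynolds number Re = ρVD/μ = 1030 · 4.704 · 0.0365 / 0.00124 = 1.426e+05.
Re > 4000 → turbulent. Relative roughness ε/D = 1.3e-06/0.0365 = 3.56e-05. Haaland: 1/√f = -1.8 log₁₀[(3.56e-05/3.7)^1.11 + 6.9/1.426e+05] = -1.8 log₁₀[2.7e-06 + 4.84e-05] = 7.725, so f = 0.01676.
Total minor-loss coefficient ΣK = 1·0.51 = 0.51.
ΔP = [f·L/D + ΣK]·(ρV²/2) = [0.01676·83/0.0365 + 0.51]·(1030·4.704²/2) = [38.1 + 0.51]·1.14e+04 = 4.401e+05 Pa.
ΔP = 4.401e+05 Pa = 4.40 bar.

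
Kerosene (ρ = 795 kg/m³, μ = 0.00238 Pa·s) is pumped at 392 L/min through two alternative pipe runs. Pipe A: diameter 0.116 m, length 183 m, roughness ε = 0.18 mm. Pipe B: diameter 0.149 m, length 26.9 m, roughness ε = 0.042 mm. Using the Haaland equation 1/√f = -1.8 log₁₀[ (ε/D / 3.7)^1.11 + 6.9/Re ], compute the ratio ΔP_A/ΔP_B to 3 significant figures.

ΔP_A/ΔP_B ≈ 24.8

Pipe A: V = Q/A = 0.006533/0.01057 = 0.6182 m/s; Re = 2.395e+04; ε/D = 0.00155; Haaland → f = 0.02781; ΔP_A = f(L/D)(ρV²/2) = 6665 Pa.
Pipe B: V = Q/A = 0.006533/0.01744 = 0.3747 m/s; Re = 1.865e+04; ε/D = 0.000282; Haaland → f = 0.02668; ΔP_B = f(L/D)(ρV²/2) = 268.8 Pa.
ΔP_A/ΔP_B = 6665/268.8 = 24.8.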